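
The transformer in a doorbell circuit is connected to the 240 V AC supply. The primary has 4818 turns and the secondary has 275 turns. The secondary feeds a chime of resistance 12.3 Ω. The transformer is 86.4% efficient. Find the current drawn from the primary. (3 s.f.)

I_p ≈ 0.0736 A

V_s = 240 × 275/4818 = 13.699 V.
I_s = V_s/R = 13.699/12.3 = 1.1137 A.
P_out = V_s I_s = 13.699 × 1.1137 = 15.256 W.
P_in = P_out/η = 15.256/0.864 = 17.658 W.
I_p = P_in/V_p = 17.658/240 = 0.0736 A.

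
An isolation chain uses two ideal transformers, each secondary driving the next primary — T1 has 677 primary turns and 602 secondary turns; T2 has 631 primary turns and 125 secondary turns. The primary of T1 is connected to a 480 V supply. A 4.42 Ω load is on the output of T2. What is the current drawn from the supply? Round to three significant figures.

Secondary of T1: V = 480.00 × 602/677 = 426.82 V.
Secondary of T2: V = 426.82 × 125/631 = 84.553 V.
I_load = 84.553/4.42 = 19.130 A, so P_out = 84.553 × 19.130 = 1617.5 W.
All ideal ⇒ P_in = P_out, so I_supply = 1617.5/480 = 3.37 A.

I_supply ≈ 3.37 A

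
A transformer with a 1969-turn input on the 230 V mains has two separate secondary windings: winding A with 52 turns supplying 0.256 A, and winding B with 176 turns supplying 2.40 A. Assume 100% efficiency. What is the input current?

V_A = 230 × 52/1969 = 6.0741 V; V_B = 230 × 176/1969 = 20.559 V.
P_out = V_A I_A + V_B I_B = 6.0741×0.256 + 20.559×2.40 = 1.5550 + 49.341 = 50.896 W.
Ideal ⇒ P_in = P_out, so I_in = P_out/V_in = 50.896/230 = 0.221 A.

I_in ≈ 0.221 A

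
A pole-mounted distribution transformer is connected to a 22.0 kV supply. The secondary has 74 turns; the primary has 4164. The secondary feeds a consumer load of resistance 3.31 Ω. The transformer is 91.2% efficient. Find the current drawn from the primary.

I_p ≈ 2.30 A

V_s = 22000 × 74/4164 = 390.97 V.
I_s = V_s/R = 390.97/3.31 = 118.12 A.
P_out = V_s I_s = 390.97 × 118.12 = 46181 W.
P_in = P_out/η = 46181/0.912 = 50637 W.
I_p = P_in/V_p = 50637/22000 = 2.30 A.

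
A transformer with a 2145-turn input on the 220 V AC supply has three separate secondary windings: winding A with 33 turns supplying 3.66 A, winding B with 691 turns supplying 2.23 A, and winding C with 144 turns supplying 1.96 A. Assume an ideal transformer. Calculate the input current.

I_in ≈ 0.906 A

V_A = 220 × 33/2145 = 3.3846 V; V_B = 220 × 691/2145 = 70.872 V; V_C = 220 × 144/2145 = 14.769 V.
P_out = V_A I_A + V_B I_B + V_C I_C = 3.3846×3.66 + 70.872×2.23 + 14.769×1.96 = 12.388 + 158.04 + 28.948 = 199.38 W.
Ideal ⇒ P_in = P_out, so I_in = P_out/V_in = 199.38/220 = 0.906 A.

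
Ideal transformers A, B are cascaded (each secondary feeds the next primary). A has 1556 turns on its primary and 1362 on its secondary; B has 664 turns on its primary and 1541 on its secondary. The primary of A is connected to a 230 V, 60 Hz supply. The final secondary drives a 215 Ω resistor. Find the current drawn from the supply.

After A: V = 230.00 × 1362/1556 = 201.32 V.
After B: V = 201.32 × 1541/664 = 467.23 V.
I_load = 467.23/215 = 2.1732 A, so P_out = 467.23 × 2.1732 = 1015.4 W.
All ideal ⇒ P_in = P_out, so I_supply = 1015.4/230 = 4.41 A.

I_supply ≈ 4.41 A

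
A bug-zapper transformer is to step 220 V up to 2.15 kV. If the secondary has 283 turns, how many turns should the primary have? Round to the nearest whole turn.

N_p/N_s = V_p/V_s, so N_p = 283 × 220/2150 = 29.0 ≈ 29 turns.

N_p = 29 turns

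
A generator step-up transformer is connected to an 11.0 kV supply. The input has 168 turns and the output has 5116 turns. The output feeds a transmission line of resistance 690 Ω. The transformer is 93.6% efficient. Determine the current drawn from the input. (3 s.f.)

I_in ≈ 15800 A

V_out = 11000 × 5116/168 = 334980 V.
I_out = V_out/R = 334980/690 = 485.47 A.
P_out = V_out I_out = 334980 × 485.47 = 1.6262×10^8 W.
P_in = P_out/η = 1.6262×10^8/0.936 = 1.7374×10^8 W.
I_in = P_in/V_in = 1.7374×10^8/11000 = 15800 A.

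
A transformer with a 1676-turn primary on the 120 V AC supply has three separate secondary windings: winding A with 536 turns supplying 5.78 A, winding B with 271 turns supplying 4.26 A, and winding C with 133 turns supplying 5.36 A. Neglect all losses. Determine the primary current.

V_A = 120 × 536/1676 = 38.377 V; V_B = 120 × 271/1676 = 19.403 V; V_C = 120 × 133/1676 = 9.5227 V.
P_out = V_A I_A + V_B I_B + V_C I_C = 38.377×5.78 + 19.403×4.26 + 9.5227×5.36 = 221.82 + 82.658 + 51.042 = 355.52 W.
Ideal ⇒ P_in = P_out, so I_p = P_out/V_p = 355.52/120 = 2.96 A.

I_p ≈ 2.96 A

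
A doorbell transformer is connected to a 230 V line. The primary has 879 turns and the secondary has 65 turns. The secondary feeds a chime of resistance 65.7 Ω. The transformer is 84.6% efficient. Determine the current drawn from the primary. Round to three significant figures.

I_p ≈ 0.0226 A

V_s = 230 × 65/879 = 17.008 V.
I_s = V_s/R = 17.008/65.7 = 0.25887 A.
P_out = V_s I_s = 17.008 × 0.25887 = 4.4029 W.
P_in = P_out/η = 4.4029/0.846 = 5.2044 W.
I_p = P_in/V_p = 5.2044/230 = 0.0226 A.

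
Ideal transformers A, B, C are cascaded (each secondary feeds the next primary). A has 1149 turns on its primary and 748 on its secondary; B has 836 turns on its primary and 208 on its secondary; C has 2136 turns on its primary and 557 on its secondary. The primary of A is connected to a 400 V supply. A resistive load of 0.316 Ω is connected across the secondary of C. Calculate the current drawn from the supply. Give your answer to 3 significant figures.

I_supply ≈ 2.26 A

After A: V = 400.00 × 748/1149 = 260.40 V.
After B: V = 260.40 × 208/836 = 64.789 V.
After C: V = 64.789 × 557/2136 = 16.895 V.
I_load = 16.895/0.316 = 53.464 A, so P_out = 16.895 × 53.464 = 903.27 W.
All ideal ⇒ P_in = P_out, so I_supply = 903.27/400 = 2.26 A.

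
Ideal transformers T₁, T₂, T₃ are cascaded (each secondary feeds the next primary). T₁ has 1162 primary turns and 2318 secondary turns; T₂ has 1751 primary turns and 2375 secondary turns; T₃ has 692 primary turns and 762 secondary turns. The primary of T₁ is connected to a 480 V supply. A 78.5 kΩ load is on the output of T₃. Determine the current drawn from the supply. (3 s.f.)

After T₁: V = 480.00 × 2318/1162 = 957.52 V.
After T₂: V = 957.52 × 2375/1751 = 1298.8 V.
After T₃: V = 1298.8 × 762/692 = 1430.1 V.
I_load = 1430.1/78500 = 0.018218 A, so P_out = 1430.1 × 0.018218 = 26.054 W.
All ideal ⇒ P_in = P_out, so I_supply = 26.054/480 = 0.0543 A.

I_supply ≈ 0.0543 A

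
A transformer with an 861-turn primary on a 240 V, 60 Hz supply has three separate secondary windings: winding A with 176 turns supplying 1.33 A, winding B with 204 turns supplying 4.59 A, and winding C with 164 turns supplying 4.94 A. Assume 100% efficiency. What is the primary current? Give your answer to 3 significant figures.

V_A = 240 × 176/861 = 49.059 V; V_B = 240 × 204/861 = 56.864 V; V_C = 240 × 164/861 = 45.714 V.
P_out = V_A I_A + V_B I_B + V_C I_C = 49.059×1.33 + 56.864×4.59 + 45.714×4.94 = 65.249 + 261.01 + 225.83 = 552.08 W.
Ideal ⇒ P_in = P_out, so I_p = P_out/V_p = 552.08/240 = 2.30 A.

I_p ≈ 2.30 A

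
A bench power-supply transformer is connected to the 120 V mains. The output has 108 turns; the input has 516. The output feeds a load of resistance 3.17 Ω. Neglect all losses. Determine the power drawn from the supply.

V_out = V_in × N_out/N_in = 120 × 108/516 = 25.116 V.
I_out = V_out/R = 25.116/3.17 = 7.9231 A.
I_in = I_out × N_out/N_in = 7.9231 × 108/516 = 1.6583 A.
P = V_in I_in = 120 × 1.6583 = 199 W.

P ≈ 199 W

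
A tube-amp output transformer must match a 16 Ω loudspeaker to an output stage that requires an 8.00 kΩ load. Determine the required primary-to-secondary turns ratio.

N_p/N_s ≈ 22.4

Z_p/Z_s = (N_p/N_s)², so N_p/N_s = √(8000/16) = √500 = 22.4.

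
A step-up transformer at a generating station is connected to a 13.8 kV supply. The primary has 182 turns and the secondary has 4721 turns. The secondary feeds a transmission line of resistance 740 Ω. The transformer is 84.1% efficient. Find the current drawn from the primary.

V_s = 13800 × 4721/182 = 357970 V.
I_s = V_s/R = 357970/740 = 483.74 A.
P_out = V_s I_s = 357970 × 483.74 = 1.7316×10^8 W.
P_in = P_out/η = 1.7316×10^8/0.841 = 2.0590×10^8 W.
I_p = P_in/V_p = 2.0590×10^8/13800 = 14900 A.

I_p ≈ 14900 A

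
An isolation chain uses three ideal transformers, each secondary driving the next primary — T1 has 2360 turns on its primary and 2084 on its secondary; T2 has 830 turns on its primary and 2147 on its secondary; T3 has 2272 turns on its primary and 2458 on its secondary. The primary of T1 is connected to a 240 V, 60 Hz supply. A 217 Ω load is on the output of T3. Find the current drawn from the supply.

After T1: V = 240.00 × 2084/2360 = 211.93 V.
After T2: V = 211.93 × 2147/830 = 548.21 V.
After T3: V = 548.21 × 2458/2272 = 593.10 V.
I_load = 593.10/217 = 2.7332 A, so P_out = 593.10 × 2.7332 = 1621.0 W.
All ideal ⇒ P_in = P_out, so I_supply = 1621.0/240 = 6.75 A.

I_supply ≈ 6.75 A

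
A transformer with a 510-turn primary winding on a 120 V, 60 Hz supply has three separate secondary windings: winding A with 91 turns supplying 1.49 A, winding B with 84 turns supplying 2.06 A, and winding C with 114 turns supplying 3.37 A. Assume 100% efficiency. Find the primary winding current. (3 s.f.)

V_A = 120 × 91/510 = 21.412 V; V_B = 120 × 84/510 = 19.765 V; V_C = 120 × 114/510 = 26.824 V.
P_out = V_A I_A + V_B I_B + V_C I_C = 21.412×1.49 + 19.765×2.06 + 26.824×3.37 = 31.904 + 40.715 + 90.395 = 163.01 W.
Ideal ⇒ P_in = P_out, so I_p = P_out/V_p = 163.01/120 = 1.36 A.

I_p ≈ 1.36 A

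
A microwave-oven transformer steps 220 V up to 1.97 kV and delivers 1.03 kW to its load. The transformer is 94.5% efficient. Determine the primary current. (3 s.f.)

P_in = P_out/η = 1030/0.945 = 1089.9 W.
I_p = P_in/V_p = 1089.9/220 = 4.95 A.

I_p ≈ 4.95 A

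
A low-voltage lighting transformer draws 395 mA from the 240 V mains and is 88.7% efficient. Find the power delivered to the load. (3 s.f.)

P_out ≈ 84.1 W

P_in = V_p I_p = 240 × 0.395 = 94.800 W.
P_out = η P_in = 0.887 × 94.800 = 84.1 W.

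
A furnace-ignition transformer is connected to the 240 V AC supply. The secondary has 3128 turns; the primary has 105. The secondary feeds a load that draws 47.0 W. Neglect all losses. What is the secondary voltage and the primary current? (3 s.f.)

V_s ≈ 7150 V, I_p ≈ 0.196 A

V_s = V_p × N_s/N_p = 240 × 3128/105 = 7149.7 V.
I_s = P/V_s = 47.0/7149.7 = 0.0065737 A.
I_p = I_s × N_s/N_p = 0.0065737 × 3128/105 = 0.196 A.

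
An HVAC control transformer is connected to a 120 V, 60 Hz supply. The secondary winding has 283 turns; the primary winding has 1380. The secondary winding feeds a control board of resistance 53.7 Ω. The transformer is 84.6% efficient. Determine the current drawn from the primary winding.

V_s = 120 × 283/1380 = 24.609 V.
I_s = V_s/R = 24.609/53.7 = 0.45826 A.
P_out = V_s I_s = 24.609 × 0.45826 = 11.277 W.
P_in = P_out/η = 11.277/0.846 = 13.330 W.
I_p = P_in/V_p = 13.330/120 = 0.111 A.

I_p ≈ 0.111 A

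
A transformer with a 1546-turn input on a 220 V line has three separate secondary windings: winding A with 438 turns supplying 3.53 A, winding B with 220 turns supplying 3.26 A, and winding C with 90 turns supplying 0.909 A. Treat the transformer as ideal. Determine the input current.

V_A = 220 × 438/1546 = 62.329 V; V_B = 220 × 220/1546 = 31.307 V; V_C = 220 × 90/1546 = 12.807 V.
P_out = V_A I_A + V_B I_B + V_C I_C = 62.329×3.53 + 31.307×3.26 + 12.807×0.909 = 220.02 + 102.06 + 11.642 = 333.72 W.
Ideal ⇒ P_in = P_out, so I_in = P_out/V_in = 333.72/220 = 1.52 A.

I_in ≈ 1.52 A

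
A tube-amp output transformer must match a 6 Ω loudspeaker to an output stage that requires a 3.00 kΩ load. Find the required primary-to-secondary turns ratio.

N_p/N_s ≈ 22.4

Z_p/Z_s = (N_p/N_s)², so N_p/N_s = √(3000/6) = √500 = 22.4.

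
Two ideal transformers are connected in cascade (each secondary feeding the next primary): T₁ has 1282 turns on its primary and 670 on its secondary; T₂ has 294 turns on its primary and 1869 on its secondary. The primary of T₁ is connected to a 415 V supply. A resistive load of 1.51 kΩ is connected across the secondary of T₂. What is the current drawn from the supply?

Secondary of T₁: V = 415.00 × 670/1282 = 216.89 V.
Secondary of T₂: V = 216.89 × 1869/294 = 1378.8 V.
I_load = 1378.8/1510 = 0.91310 A, so P_out = 1378.8 × 0.91310 = 1259.0 W.
All ideal ⇒ P_in = P_out, so I_supply = 1259.0/415 = 3.03 A.

I_supply ≈ 3.03 A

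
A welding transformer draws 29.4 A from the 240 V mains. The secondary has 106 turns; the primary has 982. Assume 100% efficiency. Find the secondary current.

I_s ≈ 272 A

I_s/I_p = N_p/N_s, so I_s = 29.4 × 982/106 = 272 A.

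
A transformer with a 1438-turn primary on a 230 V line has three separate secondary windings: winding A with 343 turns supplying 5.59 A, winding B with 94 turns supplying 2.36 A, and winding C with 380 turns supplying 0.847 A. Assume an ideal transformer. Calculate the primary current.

V_A = 230 × 343/1438 = 54.861 V; V_B = 230 × 94/1438 = 15.035 V; V_C = 230 × 380/1438 = 60.779 V.
P_out = V_A I_A + V_B I_B + V_C I_C = 54.861×5.59 + 15.035×2.36 + 60.779×0.847 = 306.67 + 35.482 + 51.480 = 393.63 W.
Ideal ⇒ P_in = P_out, so I_p = P_out/V_p = 393.63/230 = 1.71 A.

I_p ≈ 1.71 A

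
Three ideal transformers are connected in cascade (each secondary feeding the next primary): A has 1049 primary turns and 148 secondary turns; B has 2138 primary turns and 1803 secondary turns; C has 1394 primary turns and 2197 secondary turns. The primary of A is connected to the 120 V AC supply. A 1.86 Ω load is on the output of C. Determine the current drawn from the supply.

After A: V = 120.00 × 148/1049 = 16.930 V.
After B: V = 16.930 × 1803/2138 = 14.278 V.
After C: V = 14.278 × 2197/1394 = 22.502 V.
I_load = 22.502/1.86 = 12.098 A, so P_out = 22.502 × 12.098 = 272.23 W.
All ideal ⇒ P_in = P_out, so I_supply = 272.23/120 = 2.27 A.

I_supply ≈ 2.27 A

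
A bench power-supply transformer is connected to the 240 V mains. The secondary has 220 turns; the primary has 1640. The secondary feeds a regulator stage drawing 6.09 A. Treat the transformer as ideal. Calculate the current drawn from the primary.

I_p ≈ 0.817 A

For an ideal transformer I_p N_p = I_s N_s, so I_p = 6.09 × 220/1640 = 0.817 A.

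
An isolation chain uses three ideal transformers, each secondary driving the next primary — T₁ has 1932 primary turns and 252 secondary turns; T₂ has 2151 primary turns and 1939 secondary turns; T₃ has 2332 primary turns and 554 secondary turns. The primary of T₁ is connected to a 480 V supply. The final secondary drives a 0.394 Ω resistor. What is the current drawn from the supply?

Secondary of T₁: V = 480.00 × 252/1932 = 62.609 V.
Secondary of T₂: V = 62.609 × 1939/2151 = 56.438 V.
Secondary of T₃: V = 56.438 × 554/2332 = 13.408 V.
I_load = 13.408/0.394 = 34.030 A, so P_out = 13.408 × 34.030 = 456.26 W.
All ideal ⇒ P_in = P_out, so I_supply = 456.26/480 = 0.951 A.

I_supply ≈ 0.951 A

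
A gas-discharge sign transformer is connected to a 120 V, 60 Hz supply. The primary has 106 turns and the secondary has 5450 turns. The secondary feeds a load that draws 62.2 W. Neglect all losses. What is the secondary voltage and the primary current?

V_s = V_p × N_s/N_p = 120 × 5450/106 = 6169.8 V.
I_s = P/V_s = 62.2/6169.8 = 0.010081 A.
I_p = I_s × N_s/N_p = 0.010081 × 5450/106 = 0.518 A.

V_s ≈ 6170 V, I_p ≈ 0.518 A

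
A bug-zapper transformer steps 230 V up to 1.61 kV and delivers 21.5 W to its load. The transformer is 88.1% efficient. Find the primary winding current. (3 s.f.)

I_p ≈ 0.106 A

P_in = P_out/η = 21.5/0.881 = 24.404 W.
I_p = P_in/V_p = 24.404/230 = 0.106 A.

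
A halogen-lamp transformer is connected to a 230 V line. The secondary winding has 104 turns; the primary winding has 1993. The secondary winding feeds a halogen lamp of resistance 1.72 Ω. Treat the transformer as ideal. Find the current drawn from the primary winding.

V_s = V_p × N_s/N_p = 230 × 104/1993 = 12.002 V.
I_s = V_s/R = 12.002/1.72 = 6.9779 A.
For an ideal transformer I_p N_p = I_s N_s, so I_p = 6.9779 × 104/1993 = 0.364 A.

I_p ≈ 0.364 A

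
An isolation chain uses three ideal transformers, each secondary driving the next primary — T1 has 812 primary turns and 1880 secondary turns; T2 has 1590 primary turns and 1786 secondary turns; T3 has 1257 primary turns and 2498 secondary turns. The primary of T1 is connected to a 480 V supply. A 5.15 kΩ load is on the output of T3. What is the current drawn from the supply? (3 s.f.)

After T1: V = 480.00 × 1880/812 = 1111.3 V.
After T2: V = 1111.3 × 1786/1590 = 1248.3 V.
After T3: V = 1248.3 × 2498/1257 = 2480.8 V.
I_load = 2480.8/5150 = 0.48170 A, so P_out = 2480.8 × 0.48170 = 1195.0 W.
All ideal ⇒ P_in = P_out, so I_supply = 1195.0/480 = 2.49 A.

I_supply ≈ 2.49 A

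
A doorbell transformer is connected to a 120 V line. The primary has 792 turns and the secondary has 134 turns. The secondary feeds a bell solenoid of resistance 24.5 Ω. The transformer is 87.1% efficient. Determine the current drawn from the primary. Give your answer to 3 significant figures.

V_s = 120 × 134/792 = 20.303 V.
I_s = V_s/R = 20.303/24.5 = 0.82870 A.
P_out = V_s I_s = 20.303 × 0.82870 = 16.825 W.
P_in = P_out/η = 16.825/0.871 = 19.317 W.
I_p = P_in/V_p = 19.317/120 = 0.161 A.

I_p ≈ 0.161 A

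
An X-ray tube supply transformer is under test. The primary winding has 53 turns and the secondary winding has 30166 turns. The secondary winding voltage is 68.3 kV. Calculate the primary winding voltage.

V_p/V_s = N_p/N_s, so V_p = 68300 × 53/30166 = 120 V.

V_p ≈ 120 V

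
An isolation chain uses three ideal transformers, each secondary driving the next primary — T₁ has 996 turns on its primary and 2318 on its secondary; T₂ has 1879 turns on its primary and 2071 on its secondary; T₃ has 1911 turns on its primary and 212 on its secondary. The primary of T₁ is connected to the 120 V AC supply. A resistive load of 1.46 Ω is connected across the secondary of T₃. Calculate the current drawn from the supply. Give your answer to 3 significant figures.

I_supply ≈ 6.66 A

After T₁: V = 120.00 × 2318/996 = 279.28 V.
After T₂: V = 279.28 × 2071/1879 = 307.81 V.
After T₃: V = 307.81 × 212/1911 = 34.148 V.
I_load = 34.148/1.46 = 23.389 A, so P_out = 34.148 × 23.389 = 798.68 W.
All ideal ⇒ P_in = P_out, so I_supply = 798.68/120 = 6.66 A.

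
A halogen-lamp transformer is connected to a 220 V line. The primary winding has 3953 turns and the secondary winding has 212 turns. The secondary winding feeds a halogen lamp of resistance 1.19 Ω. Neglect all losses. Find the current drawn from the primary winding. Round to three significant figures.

I_p ≈ 0.532 A

V_s = V_p × N_s/N_p = 220 × 212/3953 = 11.799 V.
I_s = V_s/R = 11.799/1.19 = 9.9148 A.
For an ideal transformer I_p N_p = I_s N_s, so I_p = 9.9148 × 212/3953 = 0.532 A.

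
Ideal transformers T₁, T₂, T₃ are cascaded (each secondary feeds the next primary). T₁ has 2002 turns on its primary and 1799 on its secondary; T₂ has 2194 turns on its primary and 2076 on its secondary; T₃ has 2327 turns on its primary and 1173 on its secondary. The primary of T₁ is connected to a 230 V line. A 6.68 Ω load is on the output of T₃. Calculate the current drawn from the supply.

I_supply ≈ 6.33 A

After T₁: V = 230.00 × 1799/2002 = 206.68 V.
After T₂: V = 206.68 × 2076/2194 = 195.56 V.
After T₃: V = 195.56 × 1173/2327 = 98.580 V.
I_load = 98.580/6.68 = 14.757 A, so P_out = 98.580 × 14.757 = 1454.8 W.
All ideal ⇒ P_in = P_out, so I_supply = 1454.8/230 = 6.33 A.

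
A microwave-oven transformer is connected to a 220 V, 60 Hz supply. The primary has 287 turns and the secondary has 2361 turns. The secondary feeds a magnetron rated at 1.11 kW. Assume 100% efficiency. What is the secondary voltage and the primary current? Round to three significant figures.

V_s = V_p × N_s/N_p = 220 × 2361/287 = 1809.8 V.
I_s = P/V_s = 1110/1809.8 = 0.61332 A.
I_p = I_s × N_s/N_p = 0.61332 × 2361/287 = 5.05 A.

V_s ≈ 1810 V, I_p ≈ 5.05 A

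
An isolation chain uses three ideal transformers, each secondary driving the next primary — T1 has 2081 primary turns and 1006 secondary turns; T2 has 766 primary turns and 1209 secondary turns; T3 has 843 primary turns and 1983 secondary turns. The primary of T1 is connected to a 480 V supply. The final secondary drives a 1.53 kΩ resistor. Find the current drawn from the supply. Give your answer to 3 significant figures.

I_supply ≈ 1.01 A

Secondary of T1: V = 480.00 × 1006/2081 = 232.04 V.
Secondary of T2: V = 232.04 × 1209/766 = 366.24 V.
Secondary of T3: V = 366.24 × 1983/843 = 861.51 V.
I_load = 861.51/1530 = 0.56308 A, so P_out = 861.51 × 0.56308 = 485.10 W.
All ideal ⇒ P_in = P_out, so I_supply = 485.10/480 = 1.01 A.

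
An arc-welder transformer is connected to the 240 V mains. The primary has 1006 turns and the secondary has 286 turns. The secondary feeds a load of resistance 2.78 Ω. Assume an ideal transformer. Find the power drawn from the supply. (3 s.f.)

V_s = V_p × N_s/N_p = 240 × 286/1006 = 68.231 V.
I_s = V_s/R = 68.231/2.78 = 24.543 A.
I_p = I_s × N_s/N_p = 24.543 × 286/1006 = 6.9775 A.
P = V_p I_p = 240 × 6.9775 = 1670 W.

P ≈ 1670 W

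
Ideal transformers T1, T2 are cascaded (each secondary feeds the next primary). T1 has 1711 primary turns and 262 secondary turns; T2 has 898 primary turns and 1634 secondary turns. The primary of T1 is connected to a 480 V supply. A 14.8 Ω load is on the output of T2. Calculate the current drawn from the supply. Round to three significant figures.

Secondary of T1: V = 480.00 × 262/1711 = 73.501 V.
Secondary of T2: V = 73.501 × 1634/898 = 133.74 V.
I_load = 133.74/14.8 = 9.0366 A, so P_out = 133.74 × 9.0366 = 1208.6 W.
All ideal ⇒ P_in = P_out, so I_supply = 1208.6/480 = 2.52 A.

I_supply ≈ 2.52 A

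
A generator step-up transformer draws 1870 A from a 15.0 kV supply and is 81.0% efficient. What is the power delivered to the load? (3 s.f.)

P_out ≈ 2.27×10^7 W

P_in = V_p I_p = 15000 × 1870 = 2.8050×10^7 W.
P_out = η P_in = 0.810 × 2.8050×10^7 = 2.27×10^7 W.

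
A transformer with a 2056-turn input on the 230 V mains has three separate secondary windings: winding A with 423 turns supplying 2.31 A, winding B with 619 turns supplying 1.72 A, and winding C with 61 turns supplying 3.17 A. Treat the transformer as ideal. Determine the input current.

I_in ≈ 1.09 A

V_A = 230 × 423/2056 = 47.320 V; V_B = 230 × 619/2056 = 69.246 V; V_C = 230 × 61/2056 = 6.8239 V.
P_out = V_A I_A + V_B I_B + V_C I_C = 47.320×2.31 + 69.246×1.72 + 6.8239×3.17 = 109.31 + 119.10 + 21.632 = 250.04 W.
Ideal ⇒ P_in = P_out, so I_in = P_out/V_in = 250.04/230 = 1.09 A.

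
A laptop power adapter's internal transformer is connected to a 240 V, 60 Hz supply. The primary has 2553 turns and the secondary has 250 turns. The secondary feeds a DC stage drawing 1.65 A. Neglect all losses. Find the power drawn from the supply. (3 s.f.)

P ≈ 38.8 W

I_p = I_s × N_s/N_p = 1.65 × 250/2553 = 0.16157 A.
P = V_p I_p = 240 × 0.16157 = 38.8 W.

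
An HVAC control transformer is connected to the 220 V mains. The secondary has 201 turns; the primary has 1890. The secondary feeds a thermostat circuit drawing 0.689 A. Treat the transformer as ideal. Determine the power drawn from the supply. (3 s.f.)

I_p = I_s × N_s/N_p = 0.689 × 201/1890 = 0.073275 A.
P = V_p I_p = 220 × 0.073275 = 16.1 W.

P ≈ 16.1 W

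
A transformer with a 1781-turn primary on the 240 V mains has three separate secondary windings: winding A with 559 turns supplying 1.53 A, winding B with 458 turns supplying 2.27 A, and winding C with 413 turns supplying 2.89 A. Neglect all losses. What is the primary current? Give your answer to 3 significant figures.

I_p ≈ 1.73 A

V_A = 240 × 559/1781 = 75.328 V; V_B = 240 × 458/1781 = 61.718 V; V_C = 240 × 413/1781 = 55.654 V.
P_out = V_A I_A + V_B I_B + V_C I_C = 75.328×1.53 + 61.718×2.27 + 55.654×2.89 = 115.25 + 140.10 + 160.84 = 416.19 W.
Ideal ⇒ P_in = P_out, so I_p = P_out/V_p = 416.19/240 = 1.73 A.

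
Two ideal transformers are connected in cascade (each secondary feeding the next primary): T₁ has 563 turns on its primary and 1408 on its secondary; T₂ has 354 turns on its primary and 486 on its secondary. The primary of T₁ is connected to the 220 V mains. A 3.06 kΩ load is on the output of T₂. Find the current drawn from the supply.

I_supply ≈ 0.848 A

After T₁: V = 220.00 × 1408/563 = 550.20 V.
After T₂: V = 550.20 × 486/354 = 755.35 V.
I_load = 755.35/3060 = 0.24685 A, so P_out = 755.35 × 0.24685 = 186.46 W.
All ideal ⇒ P_in = P_out, so I_supply = 186.46/220 = 0.848 A.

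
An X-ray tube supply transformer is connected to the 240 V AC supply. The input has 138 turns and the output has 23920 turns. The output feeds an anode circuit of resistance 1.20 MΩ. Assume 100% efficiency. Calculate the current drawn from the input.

V_out = V_in × N_out/N_in = 240 × 23920/138 = 41600 V.
I_out = V_out/R = 41600/(1.20×10^6) = 0.034667 A.
For an ideal transformer I_in N_in = I_out N_out, so I_in = 0.034667 × 23920/138 = 6.01 A.

I_in ≈ 6.01 A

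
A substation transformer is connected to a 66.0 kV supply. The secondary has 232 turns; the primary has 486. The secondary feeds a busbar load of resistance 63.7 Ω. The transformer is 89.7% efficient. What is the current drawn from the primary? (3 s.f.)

I_p ≈ 263 A

V_s = 66000 × 232/486 = 31506 V.
I_s = V_s/R = 31506/63.7 = 494.60 A.
P_out = V_s I_s = 31506 × 494.60 = 1.5583×10^7 W.
P_in = P_out/η = 1.5583×10^7/0.897 = 1.7372×10^7 W.
I_p = P_in/V_p = 1.7372×10^7/66000 = 263 A.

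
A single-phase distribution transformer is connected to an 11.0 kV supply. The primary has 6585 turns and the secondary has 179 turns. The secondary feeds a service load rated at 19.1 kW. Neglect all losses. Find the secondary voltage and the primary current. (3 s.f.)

V_s ≈ 299 V, I_p ≈ 1.74 A

V_s = V_p × N_s/N_p = 11000 × 179/6585 = 299.01 V.
I_s = P/V_s = 19100/299.01 = 63.877 A.
I_p = I_s × N_s/N_p = 63.877 × 179/6585 = 1.74 A.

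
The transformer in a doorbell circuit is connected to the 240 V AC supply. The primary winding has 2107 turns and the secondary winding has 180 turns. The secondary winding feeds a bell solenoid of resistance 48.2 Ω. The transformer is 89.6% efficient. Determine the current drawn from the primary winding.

I_p ≈ 0.0406 A

V_s = 240 × 180/2107 = 20.503 V.
I_s = V_s/R = 20.503/48.2 = 0.42538 A.
P_out = V_s I_s = 20.503 × 0.42538 = 8.7215 W.
P_in = P_out/η = 8.7215/0.896 = 9.7338 W.
I_p = P_in/V_p = 9.7338/240 = 0.0406 A.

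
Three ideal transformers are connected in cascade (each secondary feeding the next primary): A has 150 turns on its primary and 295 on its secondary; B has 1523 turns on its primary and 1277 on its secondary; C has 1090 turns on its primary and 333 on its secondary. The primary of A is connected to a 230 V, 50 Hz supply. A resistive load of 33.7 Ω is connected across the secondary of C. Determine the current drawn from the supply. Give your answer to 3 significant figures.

After A: V = 230.00 × 295/150 = 452.33 V.
After B: V = 452.33 × 1277/1523 = 379.27 V.
After C: V = 379.27 × 333/1090 = 115.87 V.
I_load = 115.87/33.7 = 3.4382 A, so P_out = 115.87 × 3.4382 = 398.39 W.
All ideal ⇒ P_in = P_out, so I_supply = 398.39/230 = 1.73 A.

I_supply ≈ 1.73 A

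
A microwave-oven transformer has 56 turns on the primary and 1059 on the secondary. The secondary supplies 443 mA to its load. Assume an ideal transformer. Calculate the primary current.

I_p ≈ 8.38 A

For an ideal transformer I_p/I_s = N_s/N_p, so I_p = 0.443 × 1059/56 = 8.38 A.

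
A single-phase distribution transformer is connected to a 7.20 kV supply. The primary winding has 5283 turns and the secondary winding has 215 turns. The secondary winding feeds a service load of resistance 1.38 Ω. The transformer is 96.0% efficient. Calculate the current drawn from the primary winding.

V_s = 7200 × 215/5283 = 293.02 V.
I_s = V_s/R = 293.02/1.38 = 212.33 A.
P_out = V_s I_s = 293.02 × 212.33 = 62216 W.
P_in = P_out/η = 62216/0.960 = 64808 W.
I_p = P_in/V_p = 64808/7200 = 9.00 A.

I_p ≈ 9.00 A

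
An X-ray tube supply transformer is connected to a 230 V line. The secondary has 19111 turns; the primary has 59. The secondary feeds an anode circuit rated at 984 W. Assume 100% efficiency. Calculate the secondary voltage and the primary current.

V_s = V_p × N_s/N_p = 230 × 19111/59 = 74501 V.
I_s = P/V_s = 984/74501 = 0.013208 A.
I_p = I_s × N_s/N_p = 0.013208 × 19111/59 = 4.28 A.

V_s ≈ 74500 V, I_p ≈ 4.28 A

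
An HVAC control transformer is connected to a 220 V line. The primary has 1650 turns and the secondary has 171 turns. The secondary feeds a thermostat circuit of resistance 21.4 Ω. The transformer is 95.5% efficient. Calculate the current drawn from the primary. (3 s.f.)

V_s = 220 × 171/1650 = 22.800 V.
I_s = V_s/R = 22.800/21.4 = 1.0654 A.
P_out = V_s I_s = 22.800 × 1.0654 = 24.292 W.
P_in = P_out/η = 24.292/0.955 = 25.436 W.
I_p = P_in/V_p = 25.436/220 = 0.116 A.

I_p ≈ 0.116 A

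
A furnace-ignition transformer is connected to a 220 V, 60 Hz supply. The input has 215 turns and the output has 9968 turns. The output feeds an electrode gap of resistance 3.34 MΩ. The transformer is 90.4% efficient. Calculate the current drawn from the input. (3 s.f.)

V_out = 220 × 9968/215 = 10200 V.
I_out = V_out/R = 10200/(3.34×10^6) = 0.0030538 A.
P_out = V_out I_out = 10200 × 0.0030538 = 31.149 W.
P_in = P_out/η = 31.149/0.904 = 34.456 W.
I_in = P_in/V_in = 34.456/220 = 0.157 A.

I_in ≈ 0.157 A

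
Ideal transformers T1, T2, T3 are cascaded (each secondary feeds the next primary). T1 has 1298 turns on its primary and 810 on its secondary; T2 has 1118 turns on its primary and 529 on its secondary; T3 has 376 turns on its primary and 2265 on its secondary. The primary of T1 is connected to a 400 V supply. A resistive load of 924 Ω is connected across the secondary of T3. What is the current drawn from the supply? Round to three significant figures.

I_supply ≈ 1.37 A

After T1: V = 400.00 × 810/1298 = 249.61 V.
After T2: V = 249.61 × 529/1118 = 118.11 V.
After T3: V = 118.11 × 2265/376 = 711.48 V.
I_load = 711.48/924 = 0.77000 A, so P_out = 711.48 × 0.77000 = 547.84 W.
All ideal ⇒ P_in = P_out, so I_supply = 547.84/400 = 1.37 A.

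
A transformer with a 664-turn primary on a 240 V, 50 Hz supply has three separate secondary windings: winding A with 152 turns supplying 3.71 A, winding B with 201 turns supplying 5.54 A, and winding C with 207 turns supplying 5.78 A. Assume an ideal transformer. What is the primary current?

I_p ≈ 4.33 A

V_A = 240 × 152/664 = 54.940 V; V_B = 240 × 201/664 = 72.651 V; V_C = 240 × 207/664 = 74.819 V.
P_out = V_A I_A + V_B I_B + V_C I_C = 54.940×3.71 + 72.651×5.54 + 74.819×5.78 = 203.83 + 402.48 + 432.46 = 1038.8 W.
Ideal ⇒ P_in = P_out, so I_p = P_out/V_p = 1038.8/240 = 4.33 A.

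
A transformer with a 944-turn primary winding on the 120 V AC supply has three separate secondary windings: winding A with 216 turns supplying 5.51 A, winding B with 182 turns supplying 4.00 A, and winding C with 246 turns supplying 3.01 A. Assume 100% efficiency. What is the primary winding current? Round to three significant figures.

V_A = 120 × 216/944 = 27.458 V; V_B = 120 × 182/944 = 23.136 V; V_C = 120 × 246/944 = 31.271 V.
P_out = V_A I_A + V_B I_B + V_C I_C = 27.458×5.51 + 23.136×4.00 + 31.271×3.01 = 151.29 + 92.542 + 94.126 = 337.96 W.
Ideal ⇒ P_in = P_out, so I_p = P_out/V_p = 337.96/120 = 2.82 A.

I_p ≈ 2.82 A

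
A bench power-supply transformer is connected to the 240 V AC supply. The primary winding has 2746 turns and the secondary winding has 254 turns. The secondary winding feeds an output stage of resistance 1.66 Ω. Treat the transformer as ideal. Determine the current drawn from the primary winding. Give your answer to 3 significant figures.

I_p ≈ 1.24 A

V_s = V_p × N_s/N_p = 240 × 254/2746 = 22.200 V.
I_s = V_s/R = 22.200/1.66 = 13.373 A.
For an ideal transformer I_p N_p = I_s N_s, so I_p = 13.373 × 254/2746 = 1.24 A.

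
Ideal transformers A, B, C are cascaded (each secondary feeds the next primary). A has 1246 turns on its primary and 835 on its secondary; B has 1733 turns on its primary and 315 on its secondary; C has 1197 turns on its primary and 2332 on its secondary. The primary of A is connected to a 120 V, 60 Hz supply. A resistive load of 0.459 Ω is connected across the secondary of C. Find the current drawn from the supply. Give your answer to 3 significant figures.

After A: V = 120.00 × 835/1246 = 80.417 V.
After B: V = 80.417 × 315/1733 = 14.617 V.
After C: V = 14.617 × 2332/1197 = 28.477 V.
I_load = 28.477/0.459 = 62.042 A, so P_out = 28.477 × 62.042 = 1766.8 W.
All ideal ⇒ P_in = P_out, so I_supply = 1766.8/120 = 14.7 A.

I_supply ≈ 14.7 A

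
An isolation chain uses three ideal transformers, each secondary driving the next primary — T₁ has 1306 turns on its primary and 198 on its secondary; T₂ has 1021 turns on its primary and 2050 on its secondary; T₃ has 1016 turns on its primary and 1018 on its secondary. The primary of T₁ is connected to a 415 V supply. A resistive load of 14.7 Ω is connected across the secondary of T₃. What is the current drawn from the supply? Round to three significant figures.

Secondary of T₁: V = 415.00 × 198/1306 = 62.917 V.
Secondary of T₂: V = 62.917 × 2050/1021 = 126.33 V.
Secondary of T₃: V = 126.33 × 1018/1016 = 126.58 V.
I_load = 126.58/14.7 = 8.6106 A, so P_out = 126.58 × 8.6106 = 1089.9 W.
All ideal ⇒ P_in = P_out, so I_supply = 1089.9/415 = 2.63 A.

I_supply ≈ 2.63 A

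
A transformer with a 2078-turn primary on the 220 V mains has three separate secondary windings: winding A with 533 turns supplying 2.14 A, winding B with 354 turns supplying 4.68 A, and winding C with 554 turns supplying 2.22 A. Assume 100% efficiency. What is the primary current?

V_A = 220 × 533/2078 = 56.429 V; V_B = 220 × 354/2078 = 37.478 V; V_C = 220 × 554/2078 = 58.653 V.
P_out = V_A I_A + V_B I_B + V_C I_C = 56.429×2.14 + 37.478×4.68 + 58.653×2.22 = 120.76 + 175.40 + 130.21 = 426.37 W.
Ideal ⇒ P_in = P_out, so I_p = P_out/V_p = 426.37/220 = 1.94 A.

I_p ≈ 1.94 A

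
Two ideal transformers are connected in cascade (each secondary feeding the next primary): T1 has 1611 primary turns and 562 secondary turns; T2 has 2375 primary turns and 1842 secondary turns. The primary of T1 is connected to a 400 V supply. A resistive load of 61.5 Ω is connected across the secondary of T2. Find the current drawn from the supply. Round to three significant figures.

I_supply ≈ 0.476 A

After T1: V = 400.00 × 562/1611 = 139.54 V.
After T2: V = 139.54 × 1842/2375 = 108.22 V.
I_load = 108.22/61.5 = 1.7598 A, so P_out = 108.22 × 1.7598 = 190.45 W.
All ideal ⇒ P_in = P_out, so I_supply = 190.45/400 = 0.476 A.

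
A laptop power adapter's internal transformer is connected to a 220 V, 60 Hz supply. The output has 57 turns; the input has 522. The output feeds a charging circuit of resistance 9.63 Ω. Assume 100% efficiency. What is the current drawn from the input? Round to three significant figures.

I_in ≈ 0.272 A

V_out = V_in × N_out/N_in = 220 × 57/522 = 24.023 V.
I_out = V_out/R = 24.023/9.63 = 2.4946 A.
For an ideal transformer I_in N_in = I_out N_out, so I_in = 2.4946 × 57/522 = 0.272 A.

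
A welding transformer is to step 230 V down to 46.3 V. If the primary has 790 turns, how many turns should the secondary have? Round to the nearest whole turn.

N_s = 159 turns

N_s/N_p = V_s/V_p, so N_s = 790 × 46.3/230 = 159.0 ≈ 159 turns.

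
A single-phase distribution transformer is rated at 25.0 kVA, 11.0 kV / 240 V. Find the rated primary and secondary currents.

I_p = S/V_p = 25000/11000 = 2.27 A.
I_s = S/V_s = 25000/240 = 104 A.

I_p ≈ 2.27 A, I_s ≈ 104 A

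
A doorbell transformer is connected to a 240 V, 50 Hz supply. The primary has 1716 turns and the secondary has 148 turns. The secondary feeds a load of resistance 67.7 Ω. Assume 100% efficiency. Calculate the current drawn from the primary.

V_s = V_p × N_s/N_p = 240 × 148/1716 = 20.699 V.
I_s = V_s/R = 20.699/67.7 = 0.30575 A.
For an ideal transformer I_p N_p = I_s N_s, so I_p = 0.30575 × 148/1716 = 0.0264 A.

I_p ≈ 0.0264 A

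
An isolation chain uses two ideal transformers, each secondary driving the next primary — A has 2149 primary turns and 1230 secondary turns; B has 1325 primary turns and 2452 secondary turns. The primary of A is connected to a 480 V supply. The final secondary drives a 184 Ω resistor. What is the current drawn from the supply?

I_supply ≈ 2.93 A

After A: V = 480.00 × 1230/2149 = 274.73 V.
After B: V = 274.73 × 2452/1325 = 508.41 V.
I_load = 508.41/184 = 2.7631 A, so P_out = 508.41 × 2.7631 = 1404.8 W.
All ideal ⇒ P_in = P_out, so I_supply = 1404.8/480 = 2.93 A.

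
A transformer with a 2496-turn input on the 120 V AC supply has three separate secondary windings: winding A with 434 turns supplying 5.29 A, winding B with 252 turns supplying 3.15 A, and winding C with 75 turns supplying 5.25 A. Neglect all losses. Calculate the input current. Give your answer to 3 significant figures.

I_in ≈ 1.40 A

V_A = 120 × 434/2496 = 20.865 V; V_B = 120 × 252/2496 = 12.115 V; V_C = 120 × 75/2496 = 3.6058 V.
P_out = V_A I_A + V_B I_B + V_C I_C = 20.865×5.29 + 12.115×3.15 + 3.6058×5.25 = 110.38 + 38.163 + 18.930 = 167.47 W.
Ideal ⇒ P_in = P_out, so I_in = P_out/V_in = 167.47/120 = 1.40 A.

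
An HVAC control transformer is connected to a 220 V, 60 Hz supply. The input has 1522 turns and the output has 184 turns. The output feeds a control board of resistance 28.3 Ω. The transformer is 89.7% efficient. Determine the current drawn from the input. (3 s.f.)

V_out = 220 × 184/1522 = 26.597 V.
I_out = V_out/R = 26.597/28.3 = 0.93981 A.
P_out = V_out I_out = 26.597 × 0.93981 = 24.996 W.
P_in = P_out/η = 24.996/0.897 = 27.866 W.
I_in = P_in/V_in = 27.866/220 = 0.127 A.

I_in ≈ 0.127 A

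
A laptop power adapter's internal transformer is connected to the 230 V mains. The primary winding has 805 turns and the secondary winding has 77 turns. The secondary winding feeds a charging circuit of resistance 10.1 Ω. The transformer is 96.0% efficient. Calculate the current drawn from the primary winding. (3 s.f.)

V_s = 230 × 77/805 = 22.000 V.
I_s = V_s/R = 22.000/10.1 = 2.1782 A.
P_out = V_s I_s = 22.000 × 2.1782 = 47.921 W.
P_in = P_out/η = 47.921/0.960 = 49.917 W.
I_p = P_in/V_p = 49.917/230 = 0.217 A.

I_p ≈ 0.217 A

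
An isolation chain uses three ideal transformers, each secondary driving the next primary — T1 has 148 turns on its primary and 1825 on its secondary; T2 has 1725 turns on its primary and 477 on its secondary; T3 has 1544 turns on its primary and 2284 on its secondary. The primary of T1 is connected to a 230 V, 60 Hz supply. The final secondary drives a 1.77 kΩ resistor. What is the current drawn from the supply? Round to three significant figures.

I_supply ≈ 3.31 A

Secondary of T1: V = 230.00 × 1825/148 = 2836.1 V.
Secondary of T2: V = 2836.1 × 477/1725 = 784.26 V.
Secondary of T3: V = 784.26 × 2284/1544 = 1160.1 V.
I_load = 1160.1/1770 = 0.65544 A, so P_out = 1160.1 × 0.65544 = 760.40 W.
All ideal ⇒ P_in = P_out, so I_supply = 760.40/230 = 3.31 A.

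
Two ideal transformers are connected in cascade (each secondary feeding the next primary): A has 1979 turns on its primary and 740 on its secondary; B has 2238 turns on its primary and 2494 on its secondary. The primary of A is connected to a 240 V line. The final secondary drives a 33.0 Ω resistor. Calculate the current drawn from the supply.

I_supply ≈ 1.26 A

Secondary of A: V = 240.00 × 740/1979 = 89.742 V.
Secondary of B: V = 89.742 × 2494/2238 = 100.01 V.
I_load = 100.01/33.0 = 3.0305 A, so P_out = 100.01 × 3.0305 = 303.08 W.
All ideal ⇒ P_in = P_out, so I_supply = 303.08/240 = 1.26 A.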